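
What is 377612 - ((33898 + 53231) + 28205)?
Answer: 262278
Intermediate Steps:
377612 - ((33898 + 53231) + 28205) = 377612 - (87129 + 28205) = 377612 - 1*115334 = 377612 - 115334 = 262278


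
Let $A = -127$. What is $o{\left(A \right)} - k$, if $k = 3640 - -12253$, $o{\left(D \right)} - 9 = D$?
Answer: $-16011$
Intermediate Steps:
$o{\left(D \right)} = 9 + D$
$k = 15893$ ($k = 3640 + 12253 = 15893$)
$o{\left(A \right)} - k = \left(9 - 127\right) - 15893 = -118 - 15893 = -16011$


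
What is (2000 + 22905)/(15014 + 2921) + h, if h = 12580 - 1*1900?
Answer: 2253773/211 ≈ 10681.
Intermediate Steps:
h = 10680 (h = 12580 - 1900 = 10680)
(2000 + 22905)/(15014 + 2921) + h = (2000 + 22905)/(15014 + 2921) + 10680 = 24905/17935 + 10680 = 24905*(1/17935) + 10680 = 293/211 + 10680 = 2253773/211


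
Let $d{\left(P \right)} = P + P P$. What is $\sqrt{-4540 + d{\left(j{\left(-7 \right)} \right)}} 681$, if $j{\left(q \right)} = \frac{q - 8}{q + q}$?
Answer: $\frac{681 i \sqrt{889405}}{14} \approx 45874.0 i$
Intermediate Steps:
$j{\left(q \right)} = \frac{-8 + q}{2 q}$
$d{\left(P \right)} = P + P^{2}$
$\sqrt{-4540 + d{\left(j{\left(-7 \right)} \right)}} 681 = \sqrt{-4540 + \frac{-8 - 7}{2 \left(-7\right)} \left(1 + \frac{-8 - 7}{2 \left(-7\right)}\right)} 681 = \sqrt{-4540 + \frac{1}{2} \left(- \frac{1}{7}\right) \left(-15\right) \left(1 + \frac{1}{2} \left(- \frac{1}{7}\right) \left(-15\right)\right)} 681 = \sqrt{-4540 + \frac{15 \left(1 + \frac{15}{14}\right)}{14}} \cdot 681 = \sqrt{-4540 + \frac{15}{14} \cdot \frac{29}{14}} \cdot 681 = \sqrt{-4540 + \frac{435}{196}} \cdot 681 = \sqrt{- \frac{889405}{196}} \cdot 681 = \frac{i \sqrt{889405}}{14} \cdot 681 = \frac{681 i \sqrt{889405}}{14}$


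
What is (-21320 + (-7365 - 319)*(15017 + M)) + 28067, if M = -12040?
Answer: -22868521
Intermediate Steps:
(-21320 + (-7365 - 319)*(15017 + M)) + 28067 = (-21320 + (-7365 - 319)*(15017 - 12040)) + 28067 = (-21320 - 7684*2977) + 28067 = (-21320 - 22875268) + 28067 = -22896588 + 28067 = -22868521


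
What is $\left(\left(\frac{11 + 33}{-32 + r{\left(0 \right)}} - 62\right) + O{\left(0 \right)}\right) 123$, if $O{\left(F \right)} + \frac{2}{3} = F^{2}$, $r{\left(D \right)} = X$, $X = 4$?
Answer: $- \frac{55309}{7} \approx -7901.3$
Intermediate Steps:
$r{\left(D \right)} = 4$
$O{\left(F \right)} = - \frac{2}{3} + F^{2}$
$\left(\left(\frac{11 + 33}{-32 + r{\left(0 \right)}} - 62\right) + O{\left(0 \right)}\right) 123 = \left(\left(\frac{11 + 33}{-32 + 4} - 62\right) - \left(\frac{2}{3} - 0^{2}\right)\right) 123 = \left(\left(\frac{44}{-28} - 62\right) + \left(- \frac{2}{3} + 0\right)\right) 123 = \left(\left(44 \left(- \frac{1}{28}\right) - 62\right) - \frac{2}{3}\right) 123 = \left(\left(- \frac{11}{7} - 62\right) - \frac{2}{3}\right) 123 = \left(- \frac{445}{7} - \frac{2}{3}\right) 123 = \left(- \frac{1349}{21}\right) 123 = - \frac{55309}{7}$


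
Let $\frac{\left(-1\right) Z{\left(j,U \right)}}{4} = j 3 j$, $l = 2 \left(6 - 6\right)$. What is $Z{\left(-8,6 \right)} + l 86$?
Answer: $-768$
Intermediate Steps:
$l = 0$ ($l = 2 \cdot 0 = 0$)
$Z{\left(j,U \right)} = - 12 j^{2}$ ($Z{\left(j,U \right)} = - 4 j 3 j = - 4 \cdot 3 j j = - 4 \cdot 3 j^{2} = - 12 j^{2}$)
$Z{\left(-8,6 \right)} + l 86 = - 12 \left(-8\right)^{2} + 0 \cdot 86 = \left(-12\right) 64 + 0 = -768 + 0 = -768$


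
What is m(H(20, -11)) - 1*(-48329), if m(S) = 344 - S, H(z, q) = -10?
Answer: 48683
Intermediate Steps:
m(H(20, -11)) - 1*(-48329) = (344 - 1*(-10)) - 1*(-48329) = (344 + 10) + 48329 = 354 + 48329 = 48683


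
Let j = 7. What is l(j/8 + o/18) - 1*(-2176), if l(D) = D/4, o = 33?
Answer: 208961/96 ≈ 2176.7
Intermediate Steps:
l(D) = D/4 (l(D) = D*(¼) = D/4)
l(j/8 + o/18) - 1*(-2176) = (7/8 + 33/18)/4 - 1*(-2176) = (7*(⅛) + 33*(1/18))/4 + 2176 = (7/8 + 11/6)/4 + 2176 = (¼)*(65/24) + 2176 = 65/96 + 2176 = 208961/96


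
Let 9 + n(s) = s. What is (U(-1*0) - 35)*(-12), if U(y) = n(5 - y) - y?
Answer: 468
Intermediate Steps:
n(s) = -9 + s
U(y) = -4 - 2*y (U(y) = (-9 + (5 - y)) - y = (-4 - y) - y = -4 - 2*y)
(U(-1*0) - 35)*(-12) = ((-4 - (-2)*0) - 35)*(-12) = ((-4 - 2*0) - 35)*(-12) = ((-4 + 0) - 35)*(-12) = (-4 - 35)*(-12) = -39*(-12) = 468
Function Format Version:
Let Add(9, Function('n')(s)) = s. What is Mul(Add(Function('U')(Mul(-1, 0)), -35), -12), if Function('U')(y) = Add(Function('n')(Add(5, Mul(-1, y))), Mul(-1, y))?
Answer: 468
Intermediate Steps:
Function('n')(s) = Add(-9, s)
Function('U')(y) = Add(-4, Mul(-2, y)) (Function('U')(y) = Add(Add(-9, Add(5, Mul(-1, y))), Mul(-1, y)) = Add(Add(-4, Mul(-1, y)), Mul(-1, y)) = Add(-4, Mul(-2, y)))
Mul(Add(Function('U')(Mul(-1, 0)), -35), -12) = Mul(Add(Add(-4, Mul(-2, Mul(-1, 0))), -35), -12) = Mul(Add(Add(-4, Mul(-2, 0)), -35), -12) = Mul(Add(Add(-4, 0), -35), -12) = Mul(Add(-4, -35), -12) = Mul(-39, -12) = 468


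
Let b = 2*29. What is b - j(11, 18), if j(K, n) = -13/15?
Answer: 883/15 ≈ 58.867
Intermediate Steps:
j(K, n) = -13/15 (j(K, n) = -13*1/15 = -13/15)
b = 58
b - j(11, 18) = 58 - 1*(-13/15) = 58 + 13/15 = 883/15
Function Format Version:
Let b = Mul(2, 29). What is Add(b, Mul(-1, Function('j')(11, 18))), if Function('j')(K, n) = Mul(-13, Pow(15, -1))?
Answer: Rational(883, 15) ≈ 58.867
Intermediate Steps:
Function('j')(K, n) = Rational(-13, 15) (Function('j')(K, n) = Mul(-13, Rational(1, 15)) = Rational(-13, 15))
b = 58
Add(b, Mul(-1, Function('j')(11, 18))) = Add(58, Mul(-1, Rational(-13, 15))) = Add(58, Rational(13, 15)) = Rational(883, 15)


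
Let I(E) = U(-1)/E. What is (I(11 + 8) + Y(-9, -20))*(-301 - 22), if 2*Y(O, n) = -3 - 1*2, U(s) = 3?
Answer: 1513/2 ≈ 756.50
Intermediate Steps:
Y(O, n) = -5/2 (Y(O, n) = (-3 - 1*2)/2 = (-3 - 2)/2 = (1/2)*(-5) = -5/2)
I(E) = 3/E
(I(11 + 8) + Y(-9, -20))*(-301 - 22) = (3/(11 + 8) - 5/2)*(-301 - 22) = (3/19 - 5/2)*(-323) = -89/38*(-323) = 1513/2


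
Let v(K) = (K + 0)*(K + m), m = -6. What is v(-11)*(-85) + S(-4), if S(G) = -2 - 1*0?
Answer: -15897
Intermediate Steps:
S(G) = -2 (S(G) = -2 + 0 = -2)
v(K) = K*(-6 + K) (v(K) = (K + 0)*(K - 6) = K*(-6 + K))
v(-11)*(-85) + S(-4) = -11*(-6 - 11)*(-85) - 2 = -11*(-17)*(-85) - 2 = 187*(-85) - 2 = -15895 - 2 = -15897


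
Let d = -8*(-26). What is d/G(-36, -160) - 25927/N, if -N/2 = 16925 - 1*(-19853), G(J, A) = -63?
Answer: -278903/94572 ≈ -2.9491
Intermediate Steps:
d = 208
N = -73556 (N = -2*(16925 - 1*(-19853)) = -2*(16925 + 19853) = -2*36778 = -73556)
d/G(-36, -160) - 25927/N = 208/(-63) - 25927/(-73556) = 208*(-1/63) - 25927*(-1/73556) = -208/63 + 25927/73556 = -278903/94572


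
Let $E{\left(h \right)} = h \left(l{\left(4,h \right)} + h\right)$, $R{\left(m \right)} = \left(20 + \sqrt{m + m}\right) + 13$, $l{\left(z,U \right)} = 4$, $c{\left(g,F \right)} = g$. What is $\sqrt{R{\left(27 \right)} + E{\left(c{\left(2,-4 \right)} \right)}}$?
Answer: $\sqrt{45 + 3 \sqrt{6}} \approx 7.2352$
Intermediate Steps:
$R{\left(m \right)} = 33 + \sqrt{2} \sqrt{m}$ ($R{\left(m \right)} = \left(20 + \sqrt{2 m}\right) + 13 = \left(20 + \sqrt{2} \sqrt{m}\right) + 13 = 33 + \sqrt{2} \sqrt{m}$)
$E{\left(h \right)} = h \left(4 + h\right)$
$\sqrt{R{\left(27 \right)} + E{\left(c{\left(2,-4 \right)} \right)}} = \sqrt{\left(33 + \sqrt{2} \sqrt{27}\right) + 2 \left(4 + 2\right)} = \sqrt{\left(33 + \sqrt{2} \cdot 3 \sqrt{3}\right) + 2 \cdot 6} = \sqrt{\left(33 + 3 \sqrt{6}\right) + 12} = \sqrt{45 + 3 \sqrt{6}}$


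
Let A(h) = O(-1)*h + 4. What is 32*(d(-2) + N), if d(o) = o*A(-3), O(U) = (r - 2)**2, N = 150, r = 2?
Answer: 4544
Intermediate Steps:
O(U) = 0 (O(U) = (2 - 2)**2 = 0**2 = 0)
A(h) = 4 (A(h) = 0*h + 4 = 0 + 4 = 4)
d(o) = 4*o (d(o) = o*4 = 4*o)
32*(d(-2) + N) = 32*(4*(-2) + 150) = 32*(-8 + 150) = 32*142 = 4544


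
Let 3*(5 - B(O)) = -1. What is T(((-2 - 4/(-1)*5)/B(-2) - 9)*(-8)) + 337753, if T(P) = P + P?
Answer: 337843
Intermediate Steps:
B(O) = 16/3 (B(O) = 5 - ⅓*(-1) = 5 + ⅓ = 16/3)
T(P) = 2*P
T(((-2 - 4/(-1)*5)/B(-2) - 9)*(-8)) + 337753 = 2*(((-2 - 4/(-1)*5)/(16/3) - 9)*(-8)) + 337753 = 2*(((-2 - 4*(-1)*5)*(3/16) - 9)*(-8)) + 337753 = 2*(((-2 + 4*5)*(3/16) - 9)*(-8)) + 337753 = 2*(((-2 + 20)*(3/16) - 9)*(-8)) + 337753 = 2*((18*(3/16) - 9)*(-8)) + 337753 = 2*((27/8 - 9)*(-8)) + 337753 = 2*(-45/8*(-8)) + 337753 = 2*45 + 337753 = 90 + 337753 = 337843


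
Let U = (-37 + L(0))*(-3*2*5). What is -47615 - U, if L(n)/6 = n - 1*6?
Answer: -49805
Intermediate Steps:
L(n) = -36 + 6*n (L(n) = 6*(n - 1*6) = 6*(n - 6) = 6*(-6 + n) = -36 + 6*n)
U = 2190 (U = (-37 + (-36 + 6*0))*(-3*2*5) = (-37 + (-36 + 0))*(-6*5) = (-37 - 36)*(-30) = -73*(-30) = 2190)
-47615 - U = -47615 - 1*2190 = -47615 - 2190 = -49805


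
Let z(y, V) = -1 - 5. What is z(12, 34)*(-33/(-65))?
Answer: -198/65 ≈ -3.0462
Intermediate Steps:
z(y, V) = -6
z(12, 34)*(-33/(-65)) = -(-198)/(-65) = -(-198)*(-1)/65 = -6*33/65 = -198/65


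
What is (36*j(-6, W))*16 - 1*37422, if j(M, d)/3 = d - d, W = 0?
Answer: -37422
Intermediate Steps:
j(M, d) = 0 (j(M, d) = 3*(d - d) = 3*0 = 0)
(36*j(-6, W))*16 - 1*37422 = (36*0)*16 - 1*37422 = 0*16 - 37422 = 0 - 37422 = -37422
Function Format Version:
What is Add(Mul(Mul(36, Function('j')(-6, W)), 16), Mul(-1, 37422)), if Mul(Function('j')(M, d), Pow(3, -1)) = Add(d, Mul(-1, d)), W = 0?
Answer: -37422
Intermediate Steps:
Function('j')(M, d) = 0 (Function('j')(M, d) = Mul(3, Add(d, Mul(-1, d))) = Mul(3, 0) = 0)
Add(Mul(Mul(36, Function('j')(-6, W)), 16), Mul(-1, 37422)) = Add(Mul(Mul(36, 0), 16), Mul(-1, 37422)) = Add(Mul(0, 16), -37422) = Add(0, -37422) = -37422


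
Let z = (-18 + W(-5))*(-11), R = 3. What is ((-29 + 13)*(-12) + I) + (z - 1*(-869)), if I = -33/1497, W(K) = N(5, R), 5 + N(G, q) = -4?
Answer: 677631/499 ≈ 1358.0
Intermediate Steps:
N(G, q) = -9 (N(G, q) = -5 - 4 = -9)
W(K) = -9
z = 297 (z = (-18 - 9)*(-11) = -27*(-11) = 297)
I = -11/499 (I = -33*1/1497 = -11/499 ≈ -0.022044)
((-29 + 13)*(-12) + I) + (z - 1*(-869)) = ((-29 + 13)*(-12) - 11/499) + (297 - 1*(-869)) = (-16*(-12) - 11/499) + (297 + 869) = (192 - 11/499) + 1166 = 95797/499 + 1166 = 677631/499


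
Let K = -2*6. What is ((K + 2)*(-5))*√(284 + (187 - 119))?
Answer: 200*√22 ≈ 938.08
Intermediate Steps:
K = -12
((K + 2)*(-5))*√(284 + (187 - 119)) = ((-12 + 2)*(-5))*√(284 + (187 - 119)) = (-10*(-5))*√(284 + 68) = 50*√352 = 50*(4*√22) = 200*√22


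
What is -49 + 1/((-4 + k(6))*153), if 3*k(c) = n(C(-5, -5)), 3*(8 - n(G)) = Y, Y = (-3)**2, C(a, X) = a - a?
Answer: -17494/357 ≈ -49.003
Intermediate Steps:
C(a, X) = 0
Y = 9
n(G) = 5 (n(G) = 8 - 1/3*9 = 8 - 3 = 5)
k(c) = 5/3 (k(c) = (1/3)*5 = 5/3)
-49 + 1/((-4 + k(6))*153) = -49 + 1/((-4 + 5/3)*153) = -49 + (1/153)/(-7/3) = -49 - 3/7*1/153 = -49 - 1/357 = -17494/357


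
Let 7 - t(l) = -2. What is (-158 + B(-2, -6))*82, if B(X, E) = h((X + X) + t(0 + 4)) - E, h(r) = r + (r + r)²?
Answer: -3854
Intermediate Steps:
t(l) = 9 (t(l) = 7 - 1*(-2) = 7 + 2 = 9)
h(r) = r + 4*r² (h(r) = r + (2*r)² = r + 4*r²)
B(X, E) = -E + (9 + 2*X)*(37 + 8*X) (B(X, E) = ((X + X) + 9)*(1 + 4*((X + X) + 9)) - E = (2*X + 9)*(1 + 4*(2*X + 9)) - E = (9 + 2*X)*(1 + 4*(9 + 2*X)) - E = (9 + 2*X)*(1 + (36 + 8*X)) - E = (9 + 2*X)*(37 + 8*X) - E = -E + (9 + 2*X)*(37 + 8*X))
(-158 + B(-2, -6))*82 = (-158 + (-1*(-6) + (9 + 2*(-2))*(37 + 8*(-2))))*82 = (-158 + (6 + (9 - 4)*(37 - 16)))*82 = (-158 + (6 + 5*21))*82 = (-158 + (6 + 105))*82 = (-158 + 111)*82 = -47*82 = -3854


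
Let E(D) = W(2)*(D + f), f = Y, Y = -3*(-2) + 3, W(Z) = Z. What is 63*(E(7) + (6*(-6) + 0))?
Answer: -252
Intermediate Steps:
Y = 9 (Y = 6 + 3 = 9)
f = 9
E(D) = 18 + 2*D (E(D) = 2*(D + 9) = 2*(9 + D) = 18 + 2*D)
63*(E(7) + (6*(-6) + 0)) = 63*((18 + 2*7) + (6*(-6) + 0)) = 63*((18 + 14) + (-36 + 0)) = 63*(32 - 36) = 63*(-4) = -252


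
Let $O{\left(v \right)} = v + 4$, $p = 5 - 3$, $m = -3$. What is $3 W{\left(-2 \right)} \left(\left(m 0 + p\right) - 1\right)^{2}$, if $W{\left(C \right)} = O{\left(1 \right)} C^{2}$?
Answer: $60$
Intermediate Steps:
$p = 2$
$O{\left(v \right)} = 4 + v$
$W{\left(C \right)} = 5 C^{2}$ ($W{\left(C \right)} = \left(4 + 1\right) C^{2} = 5 C^{2}$)
$3 W{\left(-2 \right)} \left(\left(m 0 + p\right) - 1\right)^{2} = 3 \cdot 5 \left(-2\right)^{2} \left(\left(\left(-3\right) 0 + 2\right) - 1\right)^{2} = 3 \cdot 5 \cdot 4 \left(\left(0 + 2\right) - 1\right)^{2} = 3 \cdot 20 \left(2 - 1\right)^{2} = 60 \cdot 1^{2} = 60 \cdot 1 = 60$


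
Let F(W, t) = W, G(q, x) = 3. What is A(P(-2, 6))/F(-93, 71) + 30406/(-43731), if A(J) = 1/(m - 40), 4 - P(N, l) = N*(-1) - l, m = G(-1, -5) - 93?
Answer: -122521603/176235930 ≈ -0.69521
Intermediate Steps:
m = -90 (m = 3 - 93 = -90)
P(N, l) = 4 + N + l (P(N, l) = 4 - (N*(-1) - l) = 4 - (-N - l) = 4 + (N + l) = 4 + N + l)
A(J) = -1/130 (A(J) = 1/(-90 - 40) = 1/(-130) = -1/130)
A(P(-2, 6))/F(-93, 71) + 30406/(-43731) = -1/130/(-93) + 30406/(-43731) = -1/130*(-1/93) + 30406*(-1/43731) = 1/12090 - 30406/43731 = -122521603/176235930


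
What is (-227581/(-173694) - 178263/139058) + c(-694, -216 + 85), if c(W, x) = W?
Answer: -4190468297428/6038385063 ≈ -693.97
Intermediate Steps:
(-227581/(-173694) - 178263/139058) + c(-694, -216 + 85) = (-227581/(-173694) - 178263/139058) - 694 = (-227581*(-1/173694) - 178263*1/139058) - 694 = (227581/173694 - 178263/139058) - 694 = 170936294/6038385063 - 694 = -4190468297428/6038385063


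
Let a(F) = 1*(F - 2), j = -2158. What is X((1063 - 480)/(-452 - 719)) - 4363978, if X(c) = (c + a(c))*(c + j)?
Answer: -5975198732390/1371241 ≈ -4.3575e+6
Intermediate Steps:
a(F) = -2 + F (a(F) = 1*(-2 + F) = -2 + F)
X(c) = (-2158 + c)*(-2 + 2*c) (X(c) = (c + (-2 + c))*(c - 2158) = (-2 + 2*c)*(-2158 + c) = (-2158 + c)*(-2 + 2*c))
X((1063 - 480)/(-452 - 719)) - 4363978 = (4316 - 4318*(1063 - 480)/(-452 - 719) + 2*((1063 - 480)/(-452 - 719))**2) - 4363978 = (4316 - 2517394/(-1171) + 2*(583/(-1171))**2) - 4363978 = (4316 - 2517394*(-1)/1171 + 2*(583*(-1/1171))**2) - 4363978 = (4316 - 4318*(-583/1171) + 2*(-583/1171)**2) - 4363978 = (4316 + 2517394/1171 + 2*(339889/1371241)) - 4363978 = (4316 + 2517394/1171 + 679778/1371241) - 4363978 = 8866824308/1371241 - 4363978 = -5975198732390/1371241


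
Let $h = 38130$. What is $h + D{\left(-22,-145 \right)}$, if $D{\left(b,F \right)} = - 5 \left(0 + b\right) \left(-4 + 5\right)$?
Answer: $38240$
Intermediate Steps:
$D{\left(b,F \right)} = - 5 b$ ($D{\left(b,F \right)} = - 5 b 1 = - 5 b$)
$h + D{\left(-22,-145 \right)} = 38130 - -110 = 38130 + 110 = 38240$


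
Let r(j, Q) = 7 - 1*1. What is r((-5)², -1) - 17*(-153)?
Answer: 2607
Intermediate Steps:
r(j, Q) = 6 (r(j, Q) = 7 - 1 = 6)
r((-5)², -1) - 17*(-153) = 6 - 17*(-153) = 6 + 2601 = 2607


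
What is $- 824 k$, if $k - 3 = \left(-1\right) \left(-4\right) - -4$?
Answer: $-9064$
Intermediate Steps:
$k = 11$ ($k = 3 - -8 = 3 + \left(4 + 4\right) = 3 + 8 = 11$)
$- 824 k = \left(-824\right) 11 = -9064$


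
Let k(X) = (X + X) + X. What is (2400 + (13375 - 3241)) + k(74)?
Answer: 12756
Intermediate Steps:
k(X) = 3*X (k(X) = 2*X + X = 3*X)
(2400 + (13375 - 3241)) + k(74) = (2400 + (13375 - 3241)) + 3*74 = (2400 + 10134) + 222 = 12534 + 222 = 12756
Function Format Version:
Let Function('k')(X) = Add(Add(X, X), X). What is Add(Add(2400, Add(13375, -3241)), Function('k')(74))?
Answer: 12756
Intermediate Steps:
Function('k')(X) = Mul(3, X) (Function('k')(X) = Add(Mul(2, X), X) = Mul(3, X))
Add(Add(2400, Add(13375, -3241)), Function('k')(74)) = Add(Add(2400, Add(13375, -3241)), Mul(3, 74)) = Add(Add(2400, 10134), 222) = Add(12534, 222) = 12756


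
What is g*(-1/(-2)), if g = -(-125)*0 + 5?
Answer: 5/2 ≈ 2.5000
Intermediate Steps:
g = 5 (g = -25*0 + 5 = 0 + 5 = 5)
g*(-1/(-2)) = 5*(-1/(-2)) = 5*(-1*(-½)) = 5*(½) = 5/2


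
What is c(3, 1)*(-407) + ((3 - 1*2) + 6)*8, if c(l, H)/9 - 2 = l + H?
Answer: -21922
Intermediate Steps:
c(l, H) = 18 + 9*H + 9*l (c(l, H) = 18 + 9*(l + H) = 18 + 9*(H + l) = 18 + (9*H + 9*l) = 18 + 9*H + 9*l)
c(3, 1)*(-407) + ((3 - 1*2) + 6)*8 = (18 + 9*1 + 9*3)*(-407) + ((3 - 1*2) + 6)*8 = (18 + 9 + 27)*(-407) + ((3 - 2) + 6)*8 = 54*(-407) + (1 + 6)*8 = -21978 + 7*8 = -21978 + 56 = -21922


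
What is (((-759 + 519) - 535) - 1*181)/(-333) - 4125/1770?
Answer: 21233/39294 ≈ 0.54036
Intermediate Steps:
(((-759 + 519) - 535) - 1*181)/(-333) - 4125/1770 = ((-240 - 535) - 181)*(-1/333) - 4125*1/1770 = (-775 - 181)*(-1/333) - 275/118 = -956*(-1/333) - 275/118 = 956/333 - 275/118 = 21233/39294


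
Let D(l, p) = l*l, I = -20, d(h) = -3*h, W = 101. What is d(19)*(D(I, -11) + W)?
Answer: -28557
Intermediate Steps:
D(l, p) = l²
d(19)*(D(I, -11) + W) = (-3*19)*((-20)² + 101) = -57*(400 + 101) = -57*501 = -28557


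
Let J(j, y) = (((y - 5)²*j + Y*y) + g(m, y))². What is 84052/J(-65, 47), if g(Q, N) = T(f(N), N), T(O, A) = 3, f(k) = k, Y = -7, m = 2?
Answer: 21013/3305445049 ≈ 6.3571e-6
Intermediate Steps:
g(Q, N) = 3
J(j, y) = (3 - 7*y + j*(-5 + y)²)² (J(j, y) = (((y - 5)²*j - 7*y) + 3)² = (((-5 + y)²*j - 7*y) + 3)² = ((j*(-5 + y)² - 7*y) + 3)² = ((-7*y + j*(-5 + y)²) + 3)² = (3 - 7*y + j*(-5 + y)²)²)
84052/J(-65, 47) = 84052/((3 - 7*47 - 65*(-5 + 47)²)²) = 84052/((3 - 329 - 65*42²)²) = 84052/((3 - 329 - 65*1764)²) = 84052/((3 - 329 - 114660)²) = 84052/((-114986)²) = 84052/13221780196 = 84052*(1/13221780196) = 21013/3305445049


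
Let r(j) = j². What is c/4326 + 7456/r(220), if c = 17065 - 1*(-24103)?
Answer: 63274558/6543075 ≈ 9.6705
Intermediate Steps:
c = 41168 (c = 17065 + 24103 = 41168)
c/4326 + 7456/r(220) = 41168/4326 + 7456/(220²) = 41168*(1/4326) + 7456/48400 = 20584/2163 + 7456*(1/48400) = 20584/2163 + 466/3025 = 63274558/6543075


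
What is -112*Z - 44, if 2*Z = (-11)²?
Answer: -6820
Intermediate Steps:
Z = 121/2 (Z = (½)*(-11)² = (½)*121 = 121/2 ≈ 60.500)
-112*Z - 44 = -112*121/2 - 44 = -6776 - 44 = -6820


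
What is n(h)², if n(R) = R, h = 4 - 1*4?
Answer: 0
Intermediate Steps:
h = 0 (h = 4 - 4 = 0)
n(h)² = 0² = 0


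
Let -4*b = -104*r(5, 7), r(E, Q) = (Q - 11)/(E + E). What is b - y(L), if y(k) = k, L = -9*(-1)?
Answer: -97/5 ≈ -19.400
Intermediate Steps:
L = 9
r(E, Q) = (-11 + Q)/(2*E) (r(E, Q) = (-11 + Q)/((2*E)) = (-11 + Q)*(1/(2*E)) = (-11 + Q)/(2*E))
b = -52/5 (b = -(-26)*(1/2)*(-11 + 7)/5 = -(-26)*(1/2)*(1/5)*(-4) = -(-26)*(-2)/5 = -1/4*208/5 = -52/5 ≈ -10.400)
b - y(L) = -52/5 - 1*9 = -52/5 - 9 = -97/5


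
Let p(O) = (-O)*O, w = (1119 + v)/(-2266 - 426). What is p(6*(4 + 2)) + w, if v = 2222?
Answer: -3492173/2692 ≈ -1297.2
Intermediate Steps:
w = -3341/2692 (w = (1119 + 2222)/(-2266 - 426) = 3341/(-2692) = 3341*(-1/2692) = -3341/2692 ≈ -1.2411)
p(O) = -O**2
p(6*(4 + 2)) + w = -(6*(4 + 2))**2 - 3341/2692 = -(6*6)**2 - 3341/2692 = -1*36**2 - 3341/2692 = -1*1296 - 3341/2692 = -1296 - 3341/2692 = -3492173/2692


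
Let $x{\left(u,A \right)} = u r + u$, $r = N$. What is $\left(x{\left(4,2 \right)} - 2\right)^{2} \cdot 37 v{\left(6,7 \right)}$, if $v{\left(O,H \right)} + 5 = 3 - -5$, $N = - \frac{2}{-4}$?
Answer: $1776$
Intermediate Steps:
$N = \frac{1}{2}$ ($N = \left(-2\right) \left(- \frac{1}{4}\right) = \frac{1}{2} \approx 0.5$)
$r = \frac{1}{2} \approx 0.5$
$x{\left(u,A \right)} = \frac{3 u}{2}$ ($x{\left(u,A \right)} = u \frac{1}{2} + u = \frac{u}{2} + u = \frac{3 u}{2}$)
$v{\left(O,H \right)} = 3$ ($v{\left(O,H \right)} = -5 + \left(3 - -5\right) = -5 + \left(3 + 5\right) = -5 + 8 = 3$)
$\left(x{\left(4,2 \right)} - 2\right)^{2} \cdot 37 v{\left(6,7 \right)} = \left(\frac{3}{2} \cdot 4 - 2\right)^{2} \cdot 37 \cdot 3 = \left(6 - 2\right)^{2} \cdot 37 \cdot 3 = 4^{2} \cdot 37 \cdot 3 = 16 \cdot 37 \cdot 3 = 592 \cdot 3 = 1776$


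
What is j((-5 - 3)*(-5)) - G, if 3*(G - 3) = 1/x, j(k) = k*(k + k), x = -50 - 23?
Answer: 700144/219 ≈ 3197.0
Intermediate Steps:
x = -73
j(k) = 2*k² (j(k) = k*(2*k) = 2*k²)
G = 656/219 (G = 3 + (⅓)/(-73) = 3 + (⅓)*(-1/73) = 3 - 1/219 = 656/219 ≈ 2.9954)
j((-5 - 3)*(-5)) - G = 2*((-5 - 3)*(-5))² - 1*656/219 = 2*(-8*(-5))² - 656/219 = 2*40² - 656/219 = 2*1600 - 656/219 = 3200 - 656/219 = 700144/219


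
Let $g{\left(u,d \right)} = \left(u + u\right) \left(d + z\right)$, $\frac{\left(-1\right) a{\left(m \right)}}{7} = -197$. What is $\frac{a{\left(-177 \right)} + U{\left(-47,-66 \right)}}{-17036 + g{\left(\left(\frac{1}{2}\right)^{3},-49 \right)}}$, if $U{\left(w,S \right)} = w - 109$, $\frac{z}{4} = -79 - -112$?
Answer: $- \frac{4892}{68061} \approx -0.071877$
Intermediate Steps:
$z = 132$ ($z = 4 \left(-79 - -112\right) = 4 \left(-79 + 112\right) = 4 \cdot 33 = 132$)
$a{\left(m \right)} = 1379$ ($a{\left(m \right)} = \left(-7\right) \left(-197\right) = 1379$)
$U{\left(w,S \right)} = -109 + w$ ($U{\left(w,S \right)} = w - 109 = -109 + w$)
$g{\left(u,d \right)} = 2 u \left(132 + d\right)$ ($g{\left(u,d \right)} = \left(u + u\right) \left(d + 132\right) = 2 u \left(132 + d\right)$)
$\frac{a{\left(-177 \right)} + U{\left(-47,-66 \right)}}{-17036 + g{\left(\left(\frac{1}{2}\right)^{3},-49 \right)}} = \frac{1379 - 156}{-17036 + 2 \left(\frac{1}{2}\right)^{3} \left(132 - 49\right)} = \frac{1379 - 156}{-17036 + 2 \left(\frac{1}{2}\right)^{3} \cdot 83} = \frac{1223}{-17036 + 2 \cdot \frac{1}{8} \cdot 83} = \frac{1223}{-17036 + \frac{83}{4}} = \frac{1223}{- \frac{68061}{4}} = 1223 \left(- \frac{4}{68061}\right) = - \frac{4892}{68061}$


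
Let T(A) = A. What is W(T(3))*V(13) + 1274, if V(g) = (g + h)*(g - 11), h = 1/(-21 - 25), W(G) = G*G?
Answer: 34675/23 ≈ 1507.6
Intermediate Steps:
W(G) = G**2
h = -1/46 (h = 1/(-46) = -1/46 ≈ -0.021739)
V(g) = (-11 + g)*(-1/46 + g) (V(g) = (g - 1/46)*(g - 11) = (-1/46 + g)*(-11 + g) = (-11 + g)*(-1/46 + g))
W(T(3))*V(13) + 1274 = 3**2*(11/46 + 13**2 - 507/46*13) + 1274 = 9*(11/46 + 169 - 6591/46) + 1274 = 9*(597/23) + 1274 = 5373/23 + 1274 = 34675/23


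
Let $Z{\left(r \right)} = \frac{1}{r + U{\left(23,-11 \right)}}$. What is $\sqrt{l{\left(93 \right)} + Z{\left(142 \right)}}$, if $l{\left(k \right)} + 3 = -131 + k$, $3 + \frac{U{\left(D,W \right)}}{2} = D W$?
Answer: $\frac{i \sqrt{5613270}}{370} \approx 6.4033 i$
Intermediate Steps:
$U{\left(D,W \right)} = -6 + 2 D W$
$l{\left(k \right)} = -134 + k$ ($l{\left(k \right)} = -3 + \left(-131 + k\right) = -134 + k$)
$Z{\left(r \right)} = \frac{1}{-512 + r}$ ($Z{\left(r \right)} = \frac{1}{r + \left(-6 + 2 \cdot 23 \left(-11\right)\right)} = \frac{1}{r - 512} = \frac{1}{-512 + r}$)
$\sqrt{l{\left(93 \right)} + Z{\left(142 \right)}} = \sqrt{\left(-134 + 93\right) + \frac{1}{-512 + 142}} = \sqrt{-41 + \frac{1}{-370}} = \sqrt{-41 - \frac{1}{370}} = \sqrt{- \frac{15171}{370}} = \frac{i \sqrt{5613270}}{370}$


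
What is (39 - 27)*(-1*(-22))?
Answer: 264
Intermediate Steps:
(39 - 27)*(-1*(-22)) = 12*22 = 264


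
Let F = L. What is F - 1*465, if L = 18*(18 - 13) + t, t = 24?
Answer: -351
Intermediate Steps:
L = 114 (L = 18*(18 - 13) + 24 = 18*5 + 24 = 90 + 24 = 114)
F = 114
F - 1*465 = 114 - 1*465 = 114 - 465 = -351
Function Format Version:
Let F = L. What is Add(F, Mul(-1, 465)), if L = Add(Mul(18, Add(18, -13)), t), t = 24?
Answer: -351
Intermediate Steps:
L = 114 (L = Add(Mul(18, Add(18, -13)), 24) = Add(Mul(18, 5), 24) = Add(90, 24) = 114)
F = 114
Add(F, Mul(-1, 465)) = Add(114, Mul(-1, 465)) = Add(114, -465) = -351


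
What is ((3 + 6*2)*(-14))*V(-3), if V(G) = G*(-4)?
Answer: -2520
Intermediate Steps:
V(G) = -4*G
((3 + 6*2)*(-14))*V(-3) = ((3 + 6*2)*(-14))*(-4*(-3)) = ((3 + 12)*(-14))*12 = (15*(-14))*12 = -210*12 = -2520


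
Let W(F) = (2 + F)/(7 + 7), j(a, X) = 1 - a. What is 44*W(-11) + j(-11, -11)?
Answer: -114/7 ≈ -16.286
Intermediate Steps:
W(F) = ⅐ + F/14 (W(F) = (2 + F)/14 = (2 + F)*(1/14) = ⅐ + F/14)
44*W(-11) + j(-11, -11) = 44*(⅐ + (1/14)*(-11)) + (1 - 1*(-11)) = 44*(⅐ - 11/14) + (1 + 11) = 44*(-9/14) + 12 = -198/7 + 12 = -114/7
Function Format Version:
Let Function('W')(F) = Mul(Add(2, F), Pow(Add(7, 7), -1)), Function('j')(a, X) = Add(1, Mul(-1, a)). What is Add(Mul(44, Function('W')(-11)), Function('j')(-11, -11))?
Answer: Rational(-114, 7) ≈ -16.286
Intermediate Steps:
Function('W')(F) = Add(Rational(1, 7), Mul(Rational(1, 14), F)) (Function('W')(F) = Mul(Add(2, F), Pow(14, -1)) = Mul(Add(2, F), Rational(1, 14)) = Add(Rational(1, 7), Mul(Rational(1, 14), F)))
Add(Mul(44, Function('W')(-11)), Function('j')(-11, -11)) = Add(Mul(44, Add(Rational(1, 7), Mul(Rational(1, 14), -11))), Add(1, Mul(-1, -11))) = Add(Mul(44, Add(Rational(1, 7), Rational(-11, 14))), Add(1, 11)) = Add(Mul(44, Rational(-9, 14)), 12) = Add(Rational(-198, 7), 12) = Rational(-114, 7)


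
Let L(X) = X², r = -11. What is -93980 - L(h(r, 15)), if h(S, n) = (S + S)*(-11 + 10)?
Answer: -94464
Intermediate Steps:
h(S, n) = -2*S (h(S, n) = (2*S)*(-1) = -2*S)
-93980 - L(h(r, 15)) = -93980 - (-2*(-11))² = -93980 - 1*22² = -93980 - 1*484 = -93980 - 484 = -94464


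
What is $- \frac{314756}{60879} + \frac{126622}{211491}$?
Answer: $- \frac{215602346}{47162493} \approx -4.5715$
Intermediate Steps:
$- \frac{314756}{60879} + \frac{126622}{211491} = \left(-314756\right) \frac{1}{60879} + 126622 \cdot \frac{1}{211491} = - \frac{24212}{4683} + \frac{126622}{211491} = - \frac{215602346}{47162493}$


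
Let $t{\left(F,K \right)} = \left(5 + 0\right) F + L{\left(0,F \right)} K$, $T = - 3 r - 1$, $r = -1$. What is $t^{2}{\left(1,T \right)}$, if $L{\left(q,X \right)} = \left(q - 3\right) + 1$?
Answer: $1$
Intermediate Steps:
$T = 2$ ($T = \left(-3\right) \left(-1\right) - 1 = 3 - 1 = 2$)
$L{\left(q,X \right)} = -2 + q$ ($L{\left(q,X \right)} = \left(-3 + q\right) + 1 = -2 + q$)
$t{\left(F,K \right)} = - 2 K + 5 F$ ($t{\left(F,K \right)} = \left(5 + 0\right) F + \left(-2 + 0\right) K = 5 F - 2 K = - 2 K + 5 F$)
$t^{2}{\left(1,T \right)} = \left(\left(-2\right) 2 + 5 \cdot 1\right)^{2} = \left(-4 + 5\right)^{2} = 1^{2} = 1$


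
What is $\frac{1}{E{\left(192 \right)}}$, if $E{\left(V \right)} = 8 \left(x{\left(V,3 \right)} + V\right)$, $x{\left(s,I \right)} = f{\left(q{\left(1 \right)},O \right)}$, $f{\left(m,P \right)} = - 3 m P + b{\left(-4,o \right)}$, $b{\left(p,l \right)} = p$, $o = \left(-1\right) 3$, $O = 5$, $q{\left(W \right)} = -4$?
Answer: $\frac{1}{1984} \approx 0.00050403$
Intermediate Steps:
$o = -3$
$f{\left(m,P \right)} = -4 - 3 P m$ ($f{\left(m,P \right)} = - 3 m P - 4 = - 3 P m - 4 = -4 - 3 P m$)
$x{\left(s,I \right)} = 56$ ($x{\left(s,I \right)} = -4 - 15 \left(-4\right) = -4 + 60 = 56$)
$E{\left(V \right)} = 448 + 8 V$ ($E{\left(V \right)} = 8 \left(56 + V\right) = 448 + 8 V$)
$\frac{1}{E{\left(192 \right)}} = \frac{1}{448 + 8 \cdot 192} = \frac{1}{448 + 1536} = \frac{1}{1984}$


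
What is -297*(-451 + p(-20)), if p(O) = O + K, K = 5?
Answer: 138402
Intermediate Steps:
p(O) = 5 + O (p(O) = O + 5 = 5 + O)
-297*(-451 + p(-20)) = -297*(-451 + (5 - 20)) = -297*(-451 - 15) = -297*(-466) = 138402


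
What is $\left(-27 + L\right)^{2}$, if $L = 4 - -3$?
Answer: $400$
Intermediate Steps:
$L = 7$ ($L = 4 + 3 = 7$)
$\left(-27 + L\right)^{2} = \left(-27 + 7\right)^{2} = \left(-20\right)^{2} = 400$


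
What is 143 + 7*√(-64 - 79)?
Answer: 143 + 7*I*√143 ≈ 143.0 + 83.708*I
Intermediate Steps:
143 + 7*√(-64 - 79) = 143 + 7*√(-143) = 143 + 7*(I*√143) = 143 + 7*I*√143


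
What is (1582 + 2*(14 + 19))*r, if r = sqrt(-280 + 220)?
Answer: 3296*I*sqrt(15) ≈ 12765.0*I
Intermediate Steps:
r = 2*I*sqrt(15) (r = sqrt(-60) = 2*I*sqrt(15) ≈ 7.746*I)
(1582 + 2*(14 + 19))*r = (1582 + 2*(14 + 19))*(2*I*sqrt(15)) = (1582 + 2*33)*(2*I*sqrt(15)) = (1582 + 66)*(2*I*sqrt(15)) = 1648*(2*I*sqrt(15)) = 3296*I*sqrt(15)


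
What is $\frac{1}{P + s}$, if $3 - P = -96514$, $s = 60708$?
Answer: $\frac{1}{157225} \approx 6.3603 \cdot 10^{-6}$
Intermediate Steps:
$P = 96517$ ($P = 3 - -96514 = 3 + 96514 = 96517$)
$\frac{1}{P + s} = \frac{1}{96517 + 60708} = \frac{1}{157225}$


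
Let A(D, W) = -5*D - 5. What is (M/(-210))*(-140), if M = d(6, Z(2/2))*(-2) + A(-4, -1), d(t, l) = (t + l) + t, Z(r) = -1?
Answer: -14/3 ≈ -4.6667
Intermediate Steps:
A(D, W) = -5 - 5*D
d(t, l) = l + 2*t (d(t, l) = (l + t) + t = l + 2*t)
M = -7 (M = (-1 + 2*6)*(-2) + (-5 - 5*(-4)) = (-1 + 12)*(-2) + (-5 + 20) = 11*(-2) + 15 = -22 + 15 = -7)
(M/(-210))*(-140) = -7/(-210)*(-140) = -7*(-1/210)*(-140) = (1/30)*(-140) = -14/3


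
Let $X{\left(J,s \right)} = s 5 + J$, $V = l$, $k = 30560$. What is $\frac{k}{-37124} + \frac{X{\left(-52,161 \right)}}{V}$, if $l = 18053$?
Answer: $- \frac{130936327}{167549893} \approx -0.78148$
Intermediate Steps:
$V = 18053$
$X{\left(J,s \right)} = J + 5 s$ ($X{\left(J,s \right)} = 5 s + J = J + 5 s$)
$\frac{k}{-37124} + \frac{X{\left(-52,161 \right)}}{V} = \frac{30560}{-37124} + \frac{-52 + 5 \cdot 161}{18053} = 30560 \left(- \frac{1}{37124}\right) + \left(-52 + 805\right) \frac{1}{18053} = - \frac{7640}{9281} + 753 \cdot \frac{1}{18053} = - \frac{7640}{9281} + \frac{753}{18053} = - \frac{130936327}{167549893}$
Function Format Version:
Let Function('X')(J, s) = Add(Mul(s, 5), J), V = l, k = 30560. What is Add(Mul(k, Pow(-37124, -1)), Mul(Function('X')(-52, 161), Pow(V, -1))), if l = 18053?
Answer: Rational(-130936327, 167549893) ≈ -0.78148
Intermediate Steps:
V = 18053
Function('X')(J, s) = Add(J, Mul(5, s)) (Function('X')(J, s) = Add(Mul(5, s), J) = Add(J, Mul(5, s)))
Add(Mul(k, Pow(-37124, -1)), Mul(Function('X')(-52, 161), Pow(V, -1))) = Add(Mul(30560, Pow(-37124, -1)), Mul(Add(-52, Mul(5, 161)), Pow(18053, -1))) = Add(Mul(30560, Rational(-1, 37124)), Mul(Add(-52, 805), Rational(1, 18053))) = Add(Rational(-7640, 9281), Mul(753, Rational(1, 18053))) = Add(Rational(-7640, 9281), Rational(753, 18053)) = Rational(-130936327, 167549893)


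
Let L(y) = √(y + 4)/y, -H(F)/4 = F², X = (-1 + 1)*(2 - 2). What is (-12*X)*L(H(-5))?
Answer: 0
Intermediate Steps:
X = 0 (X = 0*0 = 0)
H(F) = -4*F²
L(y) = √(4 + y)/y
(-12*X)*L(H(-5)) = (-12*0)*(√(4 - 4*(-5)²)/((-4*(-5)²))) = 0*(√(4 - 4*25)/((-4*25))) = 0*(√(4 - 100)/(-100)) = 0*(-I*√6/25) = 0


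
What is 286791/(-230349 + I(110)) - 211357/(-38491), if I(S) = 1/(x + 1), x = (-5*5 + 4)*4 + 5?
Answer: 2936466305893/691576380493 ≈ 4.2460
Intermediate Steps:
x = -79 (x = (-25 + 4)*4 + 5 = -21*4 + 5 = -84 + 5 = -79)
I(S) = -1/78 (I(S) = 1/(-79 + 1) = 1/(-78) = -1/78)
286791/(-230349 + I(110)) - 211357/(-38491) = 286791/(-230349 - 1/78) - 211357/(-38491) = 286791/(-17967223/78) - 211357*(-1/38491) = 286791*(-78/17967223) + 211357/38491 = -22369698/17967223 + 211357/38491 = 2936466305893/691576380493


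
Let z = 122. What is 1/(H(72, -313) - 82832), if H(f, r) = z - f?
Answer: -1/82782 ≈ -1.2080e-5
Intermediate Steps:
H(f, r) = 122 - f
1/(H(72, -313) - 82832) = 1/((122 - 1*72) - 82832) = 1/((122 - 72) - 82832) = 1/(50 - 82832) = 1/(-82782) = -1/82782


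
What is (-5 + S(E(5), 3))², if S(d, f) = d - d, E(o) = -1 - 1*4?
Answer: 25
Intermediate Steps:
E(o) = -5 (E(o) = -1 - 4 = -5)
S(d, f) = 0
(-5 + S(E(5), 3))² = (-5 + 0)² = (-5)² = 25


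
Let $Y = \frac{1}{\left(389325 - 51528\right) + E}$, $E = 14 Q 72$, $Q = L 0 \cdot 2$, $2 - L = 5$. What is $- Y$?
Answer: $- \frac{1}{337797} \approx -2.9604 \cdot 10^{-6}$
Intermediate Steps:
$L = -3$ ($L = 2 - 5 = -3$)
$Q = 0$ ($Q = \left(-3\right) 0 \cdot 2 = 0 \cdot 2 = 0$)
$E = 0$ ($E = 14 \cdot 0 \cdot 72 = 0 \cdot 72 = 0$)
$Y = \frac{1}{337797}$ ($Y = \frac{1}{\left(389325 - 51528\right) + 0} = \frac{1}{337797 + 0} = \frac{1}{337797} \approx 2.9604 \cdot 10^{-6}$)
$- Y = \left(-1\right) \frac{1}{337797} = - \frac{1}{337797}$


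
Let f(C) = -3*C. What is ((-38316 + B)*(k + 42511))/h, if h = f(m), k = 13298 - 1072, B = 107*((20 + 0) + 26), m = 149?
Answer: 1827887378/447 ≈ 4.0892e+6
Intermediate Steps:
B = 4922 (B = 107*(20 + 26) = 107*46 = 4922)
k = 12226
h = -447 (h = -3*149 = -447)
((-38316 + B)*(k + 42511))/h = ((-38316 + 4922)*(12226 + 42511))/(-447) = -33394*54737*(-1/447) = -1827887378*(-1/447) = 1827887378/447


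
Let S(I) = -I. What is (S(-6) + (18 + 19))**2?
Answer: 1849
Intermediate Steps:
(S(-6) + (18 + 19))**2 = (-1*(-6) + (18 + 19))**2 = (6 + 37)**2 = 43**2 = 1849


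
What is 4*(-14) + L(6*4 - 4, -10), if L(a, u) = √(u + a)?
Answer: -56 + √10 ≈ -52.838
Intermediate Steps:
L(a, u) = √(a + u)
4*(-14) + L(6*4 - 4, -10) = 4*(-14) + √((6*4 - 4) - 10) = -56 + √((24 - 4) - 10) = -56 + √(20 - 10) = -56 + √10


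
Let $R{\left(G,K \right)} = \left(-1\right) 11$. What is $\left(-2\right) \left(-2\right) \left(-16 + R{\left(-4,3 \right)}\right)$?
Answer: $-108$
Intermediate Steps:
$R{\left(G,K \right)} = -11$
$\left(-2\right) \left(-2\right) \left(-16 + R{\left(-4,3 \right)}\right) = \left(-2\right) \left(-2\right) \left(-16 - 11\right) = 4 \left(-27\right) = -108$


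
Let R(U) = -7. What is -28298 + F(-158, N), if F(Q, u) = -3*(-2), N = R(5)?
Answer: -28292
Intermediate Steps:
N = -7
F(Q, u) = 6
-28298 + F(-158, N) = -28298 + 6 = -28292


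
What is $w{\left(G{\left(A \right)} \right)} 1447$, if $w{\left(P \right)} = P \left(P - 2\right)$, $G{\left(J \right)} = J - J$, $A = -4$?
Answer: $0$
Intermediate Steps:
$G{\left(J \right)} = 0$
$w{\left(P \right)} = P \left(-2 + P\right)$
$w{\left(G{\left(A \right)} \right)} 1447 = 0 \left(-2 + 0\right) 1447 = 0 \left(-2\right) 1447 = 0 \cdot 1447 = 0$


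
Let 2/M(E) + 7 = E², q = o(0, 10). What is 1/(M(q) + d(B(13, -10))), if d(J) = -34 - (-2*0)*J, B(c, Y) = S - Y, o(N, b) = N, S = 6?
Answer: -7/240 ≈ -0.029167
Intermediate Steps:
B(c, Y) = 6 - Y
d(J) = -34 (d(J) = -34 - 0*J = -34 - 1*0 = -34 + 0 = -34)
q = 0
M(E) = 2/(-7 + E²)
1/(M(q) + d(B(13, -10))) = 1/(2/(-7 + 0²) - 34) = 1/(2/(-7 + 0) - 34) = 1/(2/(-7) - 34) = 1/(2*(-⅐) - 34) = 1/(-2/7 - 34) = 1/(-240/7) = -7/240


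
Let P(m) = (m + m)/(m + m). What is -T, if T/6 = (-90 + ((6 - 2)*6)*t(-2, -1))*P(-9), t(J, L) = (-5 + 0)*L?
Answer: -180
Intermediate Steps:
t(J, L) = -5*L
P(m) = 1 (P(m) = (2*m)/((2*m)) = (2*m)*(1/(2*m)) = 1)
T = 180 (T = 6*((-90 + ((6 - 2)*6)*(-5*(-1)))*1) = 6*((-90 + (4*6)*5)*1) = 6*((-90 + 24*5)*1) = 6*((-90 + 120)*1) = 6*(30*1) = 6*30 = 180)
-T = -1*180 = -180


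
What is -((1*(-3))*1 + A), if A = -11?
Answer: 14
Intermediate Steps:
-((1*(-3))*1 + A) = -((1*(-3))*1 - 11) = -(-3*1 - 11) = -(-3 - 11) = -1*(-14) = 14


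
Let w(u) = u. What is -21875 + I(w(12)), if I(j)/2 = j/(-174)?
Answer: -634379/29 ≈ -21875.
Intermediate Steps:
I(j) = -j/87 (I(j) = 2*(j/(-174)) = 2*(j*(-1/174)) = 2*(-j/174) = -j/87)
-21875 + I(w(12)) = -21875 - 1/87*12 = -21875 - 4/29 = -634379/29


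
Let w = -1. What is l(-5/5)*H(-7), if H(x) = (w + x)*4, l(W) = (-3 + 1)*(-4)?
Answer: -256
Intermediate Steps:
l(W) = 8 (l(W) = -2*(-4) = 8)
H(x) = -4 + 4*x (H(x) = (-1 + x)*4 = -4 + 4*x)
l(-5/5)*H(-7) = 8*(-4 + 4*(-7)) = 8*(-4 - 28) = 8*(-32) = -256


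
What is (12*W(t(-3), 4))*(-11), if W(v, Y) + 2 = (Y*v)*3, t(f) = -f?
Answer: -4488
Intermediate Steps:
W(v, Y) = -2 + 3*Y*v (W(v, Y) = -2 + (Y*v)*3 = -2 + 3*Y*v)
(12*W(t(-3), 4))*(-11) = (12*(-2 + 3*4*(-1*(-3))))*(-11) = (12*(-2 + 3*4*3))*(-11) = (12*(-2 + 36))*(-11) = (12*34)*(-11) = 408*(-11) = -4488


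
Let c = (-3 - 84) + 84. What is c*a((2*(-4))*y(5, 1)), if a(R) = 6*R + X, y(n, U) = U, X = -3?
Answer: 153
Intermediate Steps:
a(R) = -3 + 6*R (a(R) = 6*R - 3 = -3 + 6*R)
c = -3 (c = -87 + 84 = -3)
c*a((2*(-4))*y(5, 1)) = -3*(-3 + 6*((2*(-4))*1)) = -3*(-3 + 6*(-8*1)) = -3*(-3 + 6*(-8)) = -3*(-3 - 48) = -3*(-51) = 153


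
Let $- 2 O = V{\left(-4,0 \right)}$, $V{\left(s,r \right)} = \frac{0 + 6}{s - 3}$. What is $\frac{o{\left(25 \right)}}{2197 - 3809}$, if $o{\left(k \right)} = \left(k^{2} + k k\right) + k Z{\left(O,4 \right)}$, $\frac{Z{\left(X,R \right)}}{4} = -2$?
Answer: $- \frac{525}{806} \approx -0.65136$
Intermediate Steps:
$V{\left(s,r \right)} = \frac{6}{-3 + s}$
$O = \frac{3}{7}$ ($O = - \frac{6 \frac{1}{-3 - 4}}{2} = - \frac{6 \frac{1}{-7}}{2} = - \frac{6 \left(- \frac{1}{7}\right)}{2} = \left(- \frac{1}{2}\right) \left(- \frac{6}{7}\right) = \frac{3}{7} \approx 0.42857$)
$Z{\left(X,R \right)} = -8$ ($Z{\left(X,R \right)} = 4 \left(-2\right) = -8$)
$o{\left(k \right)} = - 8 k + 2 k^{2}$ ($o{\left(k \right)} = \left(k^{2} + k k\right) + k \left(-8\right) = \left(k^{2} + k^{2}\right) - 8 k = 2 k^{2} - 8 k = - 8 k + 2 k^{2}$)
$\frac{o{\left(25 \right)}}{2197 - 3809} = \frac{2 \cdot 25 \left(-4 + 25\right)}{2197 - 3809} = \frac{2 \cdot 25 \cdot 21}{2197 - 3809} = \frac{1050}{-1612} = 1050 \left(- \frac{1}{1612}\right) = - \frac{525}{806}$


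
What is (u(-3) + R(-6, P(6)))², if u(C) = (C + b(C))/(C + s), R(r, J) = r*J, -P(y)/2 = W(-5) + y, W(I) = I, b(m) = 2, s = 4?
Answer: 121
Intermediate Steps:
P(y) = 10 - 2*y (P(y) = -2*(-5 + y) = 10 - 2*y)
R(r, J) = J*r
u(C) = (2 + C)/(4 + C) (u(C) = (C + 2)/(C + 4) = (2 + C)/(4 + C))
(u(-3) + R(-6, P(6)))² = ((2 - 3)/(4 - 3) + (10 - 2*6)*(-6))² = (-1/1 + (10 - 12)*(-6))² = (1*(-1) - 2*(-6))² = (-1 + 12)² = 11² = 121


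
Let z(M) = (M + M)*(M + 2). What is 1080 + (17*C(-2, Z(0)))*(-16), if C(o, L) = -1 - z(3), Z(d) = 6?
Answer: 9512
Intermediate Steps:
z(M) = 2*M*(2 + M) (z(M) = (2*M)*(2 + M) = 2*M*(2 + M))
C(o, L) = -31 (C(o, L) = -1 - 2*3*(2 + 3) = -1 - 2*3*5 = -1 - 1*30 = -1 - 30 = -31)
1080 + (17*C(-2, Z(0)))*(-16) = 1080 + (17*(-31))*(-16) = 1080 - 527*(-16) = 1080 + 8432 = 9512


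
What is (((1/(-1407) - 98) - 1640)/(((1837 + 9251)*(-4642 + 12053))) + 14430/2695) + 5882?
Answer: 680682057918089/115617647376 ≈ 5887.4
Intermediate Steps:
(((1/(-1407) - 98) - 1640)/(((1837 + 9251)*(-4642 + 12053))) + 14430/2695) + 5882 = (((-1/1407 - 98) - 1640)/((11088*7411)) + 14430*(1/2695)) + 5882 = ((-137887/1407 - 1640)/82173168 + 2886/539) + 5882 = (-2445367/1407*1/82173168 + 2886/539) + 5882 = (-2445367/115617647376 + 2886/539) + 5882 = 619056052457/115617647376 + 5882 = 680682057918089/115617647376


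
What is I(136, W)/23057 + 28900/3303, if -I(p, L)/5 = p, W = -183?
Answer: 664101260/76157271 ≈ 8.7201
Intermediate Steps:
I(p, L) = -5*p
I(136, W)/23057 + 28900/3303 = -5*136/23057 + 28900/3303 = -680*1/23057 + 28900*(1/3303) = -680/23057 + 28900/3303 = 664101260/76157271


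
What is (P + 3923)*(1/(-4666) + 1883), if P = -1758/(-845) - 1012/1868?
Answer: 6803418973729071/920636795 ≈ 7.3899e+6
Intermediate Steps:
P = 607201/394615 (P = -1758*(-1/845) - 1012*1/1868 = 1758/845 - 253/467 = 607201/394615 ≈ 1.5387)
(P + 3923)*(1/(-4666) + 1883) = (607201/394615 + 3923)*(1/(-4666) + 1883) = 1548681846*(-1/4666 + 1883)/394615 = (1548681846/394615)*(8786077/4666) = 6803418973729071/920636795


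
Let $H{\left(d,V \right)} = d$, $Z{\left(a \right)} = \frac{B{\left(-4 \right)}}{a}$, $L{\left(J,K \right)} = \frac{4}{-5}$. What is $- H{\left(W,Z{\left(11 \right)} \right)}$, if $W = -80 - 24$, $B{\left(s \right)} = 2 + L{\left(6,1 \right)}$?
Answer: $104$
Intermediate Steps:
$L{\left(J,K \right)} = - \frac{4}{5}$ ($L{\left(J,K \right)} = 4 \left(- \frac{1}{5}\right) = - \frac{4}{5}$)
$B{\left(s \right)} = \frac{6}{5}$ ($B{\left(s \right)} = 2 - \frac{4}{5} = \frac{6}{5}$)
$Z{\left(a \right)} = \frac{6}{5 a}$
$W = -104$
$- H{\left(W,Z{\left(11 \right)} \right)} = \left(-1\right) \left(-104\right) = 104$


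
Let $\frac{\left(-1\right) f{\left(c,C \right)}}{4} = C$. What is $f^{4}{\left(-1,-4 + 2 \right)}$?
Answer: $4096$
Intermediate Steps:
$f{\left(c,C \right)} = - 4 C$
$f^{4}{\left(-1,-4 + 2 \right)} = \left(- 4 \left(-4 + 2\right)\right)^{4} = \left(\left(-4\right) \left(-2\right)\right)^{4} = 8^{4} = 4096$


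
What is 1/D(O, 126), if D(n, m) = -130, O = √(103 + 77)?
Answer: -1/130 ≈ -0.0076923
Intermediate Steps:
O = 6*√5 (O = √180 = 6*√5 ≈ 13.416)
1/D(O, 126) = 1/(-130) = -1/130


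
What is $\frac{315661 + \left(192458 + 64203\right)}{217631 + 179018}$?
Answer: $\frac{572322}{396649} \approx 1.4429$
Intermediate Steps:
$\frac{315661 + \left(192458 + 64203\right)}{217631 + 179018} = \frac{315661 + 256661}{396649} = 572322 \cdot \frac{1}{396649} = \frac{572322}{396649}$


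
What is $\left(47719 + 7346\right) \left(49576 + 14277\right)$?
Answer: $3516065445$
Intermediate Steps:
$\left(47719 + 7346\right) \left(49576 + 14277\right) = 55065 \cdot 63853 = 3516065445$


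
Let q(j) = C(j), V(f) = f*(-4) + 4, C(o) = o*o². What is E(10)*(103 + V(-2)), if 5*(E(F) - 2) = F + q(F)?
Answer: 23460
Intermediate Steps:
C(o) = o³
V(f) = 4 - 4*f (V(f) = -4*f + 4 = 4 - 4*f)
q(j) = j³
E(F) = 2 + F/5 + F³/5 (E(F) = 2 + (F + F³)/5 = 2 + (F/5 + F³/5) = 2 + F/5 + F³/5)
E(10)*(103 + V(-2)) = (2 + (⅕)*10 + (⅕)*10³)*(103 + (4 - 4*(-2))) = (2 + 2 + (⅕)*1000)*(103 + (4 + 8)) = (2 + 2 + 200)*(103 + 12) = 204*115 = 23460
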